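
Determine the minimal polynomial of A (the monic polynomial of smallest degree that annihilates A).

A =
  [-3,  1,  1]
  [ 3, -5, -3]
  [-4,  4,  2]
x^2 + 4*x + 4

The characteristic polynomial is χ_A(x) = (x + 2)^3, so the eigenvalues are known. The minimal polynomial is
  m_A(x) = Π_λ (x − λ)^{k_λ}
where k_λ is the size of the *largest* Jordan block for λ (equivalently, the smallest k with (A − λI)^k v = 0 for every generalised eigenvector v of λ).

  λ = -2: largest Jordan block has size 2, contributing (x + 2)^2

So m_A(x) = (x + 2)^2 = x^2 + 4*x + 4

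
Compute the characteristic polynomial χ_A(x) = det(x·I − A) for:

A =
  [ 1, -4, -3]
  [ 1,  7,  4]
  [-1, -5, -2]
x^3 - 6*x^2 + 12*x - 8

Expanding det(x·I − A) (e.g. by cofactor expansion or by noting that A is similar to its Jordan form J, which has the same characteristic polynomial as A) gives
  χ_A(x) = x^3 - 6*x^2 + 12*x - 8
which factors as (x - 2)^3. The eigenvalues (with algebraic multiplicities) are λ = 2 with multiplicity 3.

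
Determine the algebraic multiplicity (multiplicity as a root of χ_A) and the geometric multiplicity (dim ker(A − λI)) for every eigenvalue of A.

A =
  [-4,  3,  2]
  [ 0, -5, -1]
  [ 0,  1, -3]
λ = -4: alg = 3, geom = 1

Step 1 — factor the characteristic polynomial to read off the algebraic multiplicities:
  χ_A(x) = (x + 4)^3

Step 2 — compute geometric multiplicities via the rank-nullity identity g(λ) = n − rank(A − λI):
  rank(A − (-4)·I) = 2, so dim ker(A − (-4)·I) = n − 2 = 1

Summary:
  λ = -4: algebraic multiplicity = 3, geometric multiplicity = 1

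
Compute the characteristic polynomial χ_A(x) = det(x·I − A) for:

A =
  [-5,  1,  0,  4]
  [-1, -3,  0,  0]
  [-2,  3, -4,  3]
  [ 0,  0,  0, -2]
x^4 + 14*x^3 + 72*x^2 + 160*x + 128

Expanding det(x·I − A) (e.g. by cofactor expansion or by noting that A is similar to its Jordan form J, which has the same characteristic polynomial as A) gives
  χ_A(x) = x^4 + 14*x^3 + 72*x^2 + 160*x + 128
which factors as (x + 2)*(x + 4)^3. The eigenvalues (with algebraic multiplicities) are λ = -4 with multiplicity 3, λ = -2 with multiplicity 1.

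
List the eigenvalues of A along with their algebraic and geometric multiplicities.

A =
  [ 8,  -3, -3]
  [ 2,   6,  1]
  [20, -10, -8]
λ = 2: alg = 3, geom = 1

Step 1 — factor the characteristic polynomial to read off the algebraic multiplicities:
  χ_A(x) = (x - 2)^3

Step 2 — compute geometric multiplicities via the rank-nullity identity g(λ) = n − rank(A − λI):
  rank(A − (2)·I) = 2, so dim ker(A − (2)·I) = n − 2 = 1

Summary:
  λ = 2: algebraic multiplicity = 3, geometric multiplicity = 1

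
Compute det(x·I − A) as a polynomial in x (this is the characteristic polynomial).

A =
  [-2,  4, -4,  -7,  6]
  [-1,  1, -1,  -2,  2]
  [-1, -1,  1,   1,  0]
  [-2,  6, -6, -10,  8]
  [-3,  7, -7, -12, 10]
x^5

Expanding det(x·I − A) (e.g. by cofactor expansion or by noting that A is similar to its Jordan form J, which has the same characteristic polynomial as A) gives
  χ_A(x) = x^5
which factors as x^5. The eigenvalues (with algebraic multiplicities) are λ = 0 with multiplicity 5.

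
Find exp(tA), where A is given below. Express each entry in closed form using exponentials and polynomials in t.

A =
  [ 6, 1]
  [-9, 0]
e^{tA} =
  [3*t*exp(3*t) + exp(3*t), t*exp(3*t)]
  [-9*t*exp(3*t), -3*t*exp(3*t) + exp(3*t)]

Strategy: write A = P · J · P⁻¹ where J is a Jordan canonical form, so e^{tA} = P · e^{tJ} · P⁻¹, and e^{tJ} can be computed block-by-block.

A has Jordan form
J =
  [3, 1]
  [0, 3]
(up to reordering of blocks).

Per-block formulas:
  For a 2×2 Jordan block J_2(3): exp(t · J_2(3)) = e^(3t)·(I + t·N), where N is the 2×2 nilpotent shift.

After assembling e^{tJ} and conjugating by P, we get:

e^{tA} =
  [3*t*exp(3*t) + exp(3*t), t*exp(3*t)]
  [-9*t*exp(3*t), -3*t*exp(3*t) + exp(3*t)]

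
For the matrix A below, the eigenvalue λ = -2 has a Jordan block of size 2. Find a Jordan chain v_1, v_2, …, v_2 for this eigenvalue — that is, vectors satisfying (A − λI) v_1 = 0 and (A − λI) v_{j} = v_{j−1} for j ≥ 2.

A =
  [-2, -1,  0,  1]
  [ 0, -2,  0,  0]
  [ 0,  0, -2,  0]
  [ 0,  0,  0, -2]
A Jordan chain for λ = -2 of length 2:
v_1 = (-1, 0, 0, 0)ᵀ
v_2 = (0, 1, 0, 0)ᵀ

Let N = A − (-2)·I. We want v_2 with N^2 v_2 = 0 but N^1 v_2 ≠ 0; then v_{j-1} := N · v_j for j = 2, …, 2.

Pick v_2 = (0, 1, 0, 0)ᵀ.
Then v_1 = N · v_2 = (-1, 0, 0, 0)ᵀ.

Sanity check: (A − (-2)·I) v_1 = (0, 0, 0, 0)ᵀ = 0. ✓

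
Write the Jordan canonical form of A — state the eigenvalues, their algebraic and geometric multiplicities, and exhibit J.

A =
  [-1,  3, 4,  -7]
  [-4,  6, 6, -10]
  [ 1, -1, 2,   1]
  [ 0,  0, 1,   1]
J_3(2) ⊕ J_1(2)

The characteristic polynomial is
  det(x·I − A) = x^4 - 8*x^3 + 24*x^2 - 32*x + 16 = (x - 2)^4

Eigenvalues and multiplicities (the geometric multiplicity of λ is n − rank(A − λI), which equals the number of Jordan blocks for λ):
  λ = 2: algebraic multiplicity = 4, geometric multiplicity = 2

Determining the block sizes for each eigenvalue:
  λ = 2: with am = 4 and gm = 2, the partition is not yet determined (e.g. several partitions of 4 into 2 parts exist). Let N = A − (2)·I. Computing rank(N^1) = 2, rank(N^2) = 1, rank(N^3) = 0; the number of blocks of size ≥ j is rank(N^{j−1}) − rank(N^j), giving [2, 1, 1]. So we have 1 block(s) of size 3, 1 block(s) of size 1 → block sizes [3, 1]

Assembling the blocks gives a Jordan form
J =
  [2, 1, 0, 0]
  [0, 2, 1, 0]
  [0, 0, 2, 0]
  [0, 0, 0, 2]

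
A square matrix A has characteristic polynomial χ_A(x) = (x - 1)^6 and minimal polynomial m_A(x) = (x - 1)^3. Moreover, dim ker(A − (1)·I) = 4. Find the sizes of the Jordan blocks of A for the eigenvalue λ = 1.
Block sizes for λ = 1: [3, 1, 1, 1]

Step 1 — from the characteristic polynomial, algebraic multiplicity of λ = 1 is 6. From dim ker(A − (1)·I) = 4, there are exactly 4 Jordan blocks for λ = 1.
Step 2 — from the minimal polynomial, the factor (x − 1)^3 tells us the largest block for λ = 1 has size 3.
Step 3 — with total size 6, 4 blocks, and largest block 3, the block sizes (in nonincreasing order) are [3, 1, 1, 1].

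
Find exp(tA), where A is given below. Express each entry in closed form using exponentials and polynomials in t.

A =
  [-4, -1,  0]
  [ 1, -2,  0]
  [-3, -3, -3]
e^{tA} =
  [-t*exp(-3*t) + exp(-3*t), -t*exp(-3*t), 0]
  [t*exp(-3*t), t*exp(-3*t) + exp(-3*t), 0]
  [-3*t*exp(-3*t), -3*t*exp(-3*t), exp(-3*t)]

Strategy: write A = P · J · P⁻¹ where J is a Jordan canonical form, so e^{tA} = P · e^{tJ} · P⁻¹, and e^{tJ} can be computed block-by-block.

A has Jordan form
J =
  [-3,  1,  0]
  [ 0, -3,  0]
  [ 0,  0, -3]
(up to reordering of blocks).

Per-block formulas:
  For a 1×1 block at λ = -3: exp(t · [-3]) = [e^(-3t)].
  For a 2×2 Jordan block J_2(-3): exp(t · J_2(-3)) = e^(-3t)·(I + t·N), where N is the 2×2 nilpotent shift.

After assembling e^{tJ} and conjugating by P, we get:

e^{tA} =
  [-t*exp(-3*t) + exp(-3*t), -t*exp(-3*t), 0]
  [t*exp(-3*t), t*exp(-3*t) + exp(-3*t), 0]
  [-3*t*exp(-3*t), -3*t*exp(-3*t), exp(-3*t)]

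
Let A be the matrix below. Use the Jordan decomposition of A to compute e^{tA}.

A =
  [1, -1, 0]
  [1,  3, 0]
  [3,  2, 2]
e^{tA} =
  [-t*exp(2*t) + exp(2*t), -t*exp(2*t), 0]
  [t*exp(2*t), t*exp(2*t) + exp(2*t), 0]
  [-t^2*exp(2*t)/2 + 3*t*exp(2*t), -t^2*exp(2*t)/2 + 2*t*exp(2*t), exp(2*t)]

Strategy: write A = P · J · P⁻¹ where J is a Jordan canonical form, so e^{tA} = P · e^{tJ} · P⁻¹, and e^{tJ} can be computed block-by-block.

A has Jordan form
J =
  [2, 1, 0]
  [0, 2, 1]
  [0, 0, 2]
(up to reordering of blocks).

Per-block formulas:
  For a 3×3 Jordan block J_3(2): exp(t · J_3(2)) = e^(2t)·(I + t·N + (t^2/2)·N^2), where N is the 3×3 nilpotent shift.

After assembling e^{tJ} and conjugating by P, we get:

e^{tA} =
  [-t*exp(2*t) + exp(2*t), -t*exp(2*t), 0]
  [t*exp(2*t), t*exp(2*t) + exp(2*t), 0]
  [-t^2*exp(2*t)/2 + 3*t*exp(2*t), -t^2*exp(2*t)/2 + 2*t*exp(2*t), exp(2*t)]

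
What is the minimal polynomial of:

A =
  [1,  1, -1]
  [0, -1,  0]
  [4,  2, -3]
x^2 + 2*x + 1

The characteristic polynomial is χ_A(x) = (x + 1)^3, so the eigenvalues are known. The minimal polynomial is
  m_A(x) = Π_λ (x − λ)^{k_λ}
where k_λ is the size of the *largest* Jordan block for λ (equivalently, the smallest k with (A − λI)^k v = 0 for every generalised eigenvector v of λ).

  λ = -1: largest Jordan block has size 2, contributing (x + 1)^2

So m_A(x) = (x + 1)^2 = x^2 + 2*x + 1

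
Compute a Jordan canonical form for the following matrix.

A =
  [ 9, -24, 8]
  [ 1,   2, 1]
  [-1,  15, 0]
J_1(1) ⊕ J_2(5)

The characteristic polynomial is
  det(x·I − A) = x^3 - 11*x^2 + 35*x - 25 = (x - 5)^2*(x - 1)

Eigenvalues and multiplicities (the geometric multiplicity of λ is n − rank(A − λI), which equals the number of Jordan blocks for λ):
  λ = 1: algebraic multiplicity = 1, geometric multiplicity = 1
  λ = 5: algebraic multiplicity = 2, geometric multiplicity = 1

Determining the block sizes for each eigenvalue:
  λ = 1: one block (gm = 1), so the single block has size am = 1 → block sizes [1]
  λ = 5: one block (gm = 1), so the single block has size am = 2 → block sizes [2]

Assembling the blocks gives a Jordan form
J =
  [1, 0, 0]
  [0, 5, 1]
  [0, 0, 5]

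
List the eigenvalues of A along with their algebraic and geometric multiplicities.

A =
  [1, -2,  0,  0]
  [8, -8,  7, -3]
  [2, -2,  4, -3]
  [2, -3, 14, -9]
λ = -3: alg = 4, geom = 2

Step 1 — factor the characteristic polynomial to read off the algebraic multiplicities:
  χ_A(x) = (x + 3)^4

Step 2 — compute geometric multiplicities via the rank-nullity identity g(λ) = n − rank(A − λI):
  rank(A − (-3)·I) = 2, so dim ker(A − (-3)·I) = n − 2 = 2

Summary:
  λ = -3: algebraic multiplicity = 4, geometric multiplicity = 2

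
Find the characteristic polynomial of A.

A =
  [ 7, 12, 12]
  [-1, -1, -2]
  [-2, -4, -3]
x^3 - 3*x^2 + 3*x - 1

Expanding det(x·I − A) (e.g. by cofactor expansion or by noting that A is similar to its Jordan form J, which has the same characteristic polynomial as A) gives
  χ_A(x) = x^3 - 3*x^2 + 3*x - 1
which factors as (x - 1)^3. The eigenvalues (with algebraic multiplicities) are λ = 1 with multiplicity 3.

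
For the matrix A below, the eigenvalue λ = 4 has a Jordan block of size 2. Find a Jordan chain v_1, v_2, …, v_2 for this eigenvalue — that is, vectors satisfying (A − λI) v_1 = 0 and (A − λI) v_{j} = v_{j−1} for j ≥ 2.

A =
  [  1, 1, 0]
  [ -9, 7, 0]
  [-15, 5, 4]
A Jordan chain for λ = 4 of length 2:
v_1 = (-3, -9, -15)ᵀ
v_2 = (1, 0, 0)ᵀ

Let N = A − (4)·I. We want v_2 with N^2 v_2 = 0 but N^1 v_2 ≠ 0; then v_{j-1} := N · v_j for j = 2, …, 2.

Pick v_2 = (1, 0, 0)ᵀ.
Then v_1 = N · v_2 = (-3, -9, -15)ᵀ.

Sanity check: (A − (4)·I) v_1 = (0, 0, 0)ᵀ = 0. ✓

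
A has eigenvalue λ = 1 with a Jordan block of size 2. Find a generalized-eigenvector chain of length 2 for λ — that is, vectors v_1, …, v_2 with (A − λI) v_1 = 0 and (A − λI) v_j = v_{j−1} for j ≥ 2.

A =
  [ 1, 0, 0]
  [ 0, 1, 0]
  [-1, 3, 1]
A Jordan chain for λ = 1 of length 2:
v_1 = (0, 0, -1)ᵀ
v_2 = (1, 0, 0)ᵀ

Let N = A − (1)·I. We want v_2 with N^2 v_2 = 0 but N^1 v_2 ≠ 0; then v_{j-1} := N · v_j for j = 2, …, 2.

Pick v_2 = (1, 0, 0)ᵀ.
Then v_1 = N · v_2 = (0, 0, -1)ᵀ.

Sanity check: (A − (1)·I) v_1 = (0, 0, 0)ᵀ = 0. ✓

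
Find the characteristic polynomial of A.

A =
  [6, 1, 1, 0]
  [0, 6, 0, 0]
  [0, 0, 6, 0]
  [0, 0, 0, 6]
x^4 - 24*x^3 + 216*x^2 - 864*x + 1296

Expanding det(x·I − A) (e.g. by cofactor expansion or by noting that A is similar to its Jordan form J, which has the same characteristic polynomial as A) gives
  χ_A(x) = x^4 - 24*x^3 + 216*x^2 - 864*x + 1296
which factors as (x - 6)^4. The eigenvalues (with algebraic multiplicities) are λ = 6 with multiplicity 4.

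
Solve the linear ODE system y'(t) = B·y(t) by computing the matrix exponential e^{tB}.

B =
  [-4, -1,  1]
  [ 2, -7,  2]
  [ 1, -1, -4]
e^{tB} =
  [t*exp(-5*t) + exp(-5*t), -t*exp(-5*t), t*exp(-5*t)]
  [2*t*exp(-5*t), -2*t*exp(-5*t) + exp(-5*t), 2*t*exp(-5*t)]
  [t*exp(-5*t), -t*exp(-5*t), t*exp(-5*t) + exp(-5*t)]

Strategy: write B = P · J · P⁻¹ where J is a Jordan canonical form, so e^{tB} = P · e^{tJ} · P⁻¹, and e^{tJ} can be computed block-by-block.

B has Jordan form
J =
  [-5,  1,  0]
  [ 0, -5,  0]
  [ 0,  0, -5]
(up to reordering of blocks).

Per-block formulas:
  For a 1×1 block at λ = -5: exp(t · [-5]) = [e^(-5t)].
  For a 2×2 Jordan block J_2(-5): exp(t · J_2(-5)) = e^(-5t)·(I + t·N), where N is the 2×2 nilpotent shift.

After assembling e^{tJ} and conjugating by P, we get:

e^{tB} =
  [t*exp(-5*t) + exp(-5*t), -t*exp(-5*t), t*exp(-5*t)]
  [2*t*exp(-5*t), -2*t*exp(-5*t) + exp(-5*t), 2*t*exp(-5*t)]
  [t*exp(-5*t), -t*exp(-5*t), t*exp(-5*t) + exp(-5*t)]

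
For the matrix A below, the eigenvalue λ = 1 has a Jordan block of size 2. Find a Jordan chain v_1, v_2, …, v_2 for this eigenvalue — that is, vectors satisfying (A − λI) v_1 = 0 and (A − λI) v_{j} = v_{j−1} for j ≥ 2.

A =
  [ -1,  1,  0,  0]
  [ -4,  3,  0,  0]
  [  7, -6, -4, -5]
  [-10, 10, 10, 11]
A Jordan chain for λ = 1 of length 2:
v_1 = (-1, -2, 1, 0)ᵀ
v_2 = (1, 1, 0, 0)ᵀ

Let N = A − (1)·I. We want v_2 with N^2 v_2 = 0 but N^1 v_2 ≠ 0; then v_{j-1} := N · v_j for j = 2, …, 2.

Pick v_2 = (1, 1, 0, 0)ᵀ.
Then v_1 = N · v_2 = (-1, -2, 1, 0)ᵀ.

Sanity check: (A − (1)·I) v_1 = (0, 0, 0, 0)ᵀ = 0. ✓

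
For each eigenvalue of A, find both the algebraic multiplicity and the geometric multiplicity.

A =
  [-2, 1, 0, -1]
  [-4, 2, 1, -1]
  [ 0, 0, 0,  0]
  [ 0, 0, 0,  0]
λ = 0: alg = 4, geom = 2

Step 1 — factor the characteristic polynomial to read off the algebraic multiplicities:
  χ_A(x) = x^4

Step 2 — compute geometric multiplicities via the rank-nullity identity g(λ) = n − rank(A − λI):
  rank(A − (0)·I) = 2, so dim ker(A − (0)·I) = n − 2 = 2

Summary:
  λ = 0: algebraic multiplicity = 4, geometric multiplicity = 2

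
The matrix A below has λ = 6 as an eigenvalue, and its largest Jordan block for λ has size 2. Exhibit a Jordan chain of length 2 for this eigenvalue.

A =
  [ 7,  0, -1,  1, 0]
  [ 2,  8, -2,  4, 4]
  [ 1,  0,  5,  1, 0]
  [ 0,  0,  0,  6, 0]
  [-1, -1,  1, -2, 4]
A Jordan chain for λ = 6 of length 2:
v_1 = (1, 2, 1, 0, -1)ᵀ
v_2 = (1, 0, 0, 0, 0)ᵀ

Let N = A − (6)·I. We want v_2 with N^2 v_2 = 0 but N^1 v_2 ≠ 0; then v_{j-1} := N · v_j for j = 2, …, 2.

Pick v_2 = (1, 0, 0, 0, 0)ᵀ.
Then v_1 = N · v_2 = (1, 2, 1, 0, -1)ᵀ.

Sanity check: (A − (6)·I) v_1 = (0, 0, 0, 0, 0)ᵀ = 0. ✓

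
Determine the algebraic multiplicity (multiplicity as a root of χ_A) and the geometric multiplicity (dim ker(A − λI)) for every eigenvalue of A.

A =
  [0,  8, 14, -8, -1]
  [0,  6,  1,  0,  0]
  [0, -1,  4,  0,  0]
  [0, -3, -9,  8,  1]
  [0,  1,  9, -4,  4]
λ = 0: alg = 1, geom = 1; λ = 5: alg = 2, geom = 1; λ = 6: alg = 2, geom = 1

Step 1 — factor the characteristic polynomial to read off the algebraic multiplicities:
  χ_A(x) = x*(x - 6)^2*(x - 5)^2

Step 2 — compute geometric multiplicities via the rank-nullity identity g(λ) = n − rank(A − λI):
  rank(A − (0)·I) = 4, so dim ker(A − (0)·I) = n − 4 = 1
  rank(A − (5)·I) = 4, so dim ker(A − (5)·I) = n − 4 = 1
  rank(A − (6)·I) = 4, so dim ker(A − (6)·I) = n − 4 = 1

Summary:
  λ = 0: algebraic multiplicity = 1, geometric multiplicity = 1
  λ = 5: algebraic multiplicity = 2, geometric multiplicity = 1
  λ = 6: algebraic multiplicity = 2, geometric multiplicity = 1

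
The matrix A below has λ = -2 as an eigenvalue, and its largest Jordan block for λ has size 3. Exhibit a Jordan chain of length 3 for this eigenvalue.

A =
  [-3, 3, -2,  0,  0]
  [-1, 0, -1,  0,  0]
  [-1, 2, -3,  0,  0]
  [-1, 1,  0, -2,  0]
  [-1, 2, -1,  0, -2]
A Jordan chain for λ = -2 of length 3:
v_1 = (-1, -1, -1, -1, -1)ᵀ
v_2 = (3, 2, 2, 1, 2)ᵀ
v_3 = (0, 1, 0, 0, 0)ᵀ

Let N = A − (-2)·I. We want v_3 with N^3 v_3 = 0 but N^2 v_3 ≠ 0; then v_{j-1} := N · v_j for j = 3, …, 2.

Pick v_3 = (0, 1, 0, 0, 0)ᵀ.
Then v_2 = N · v_3 = (3, 2, 2, 1, 2)ᵀ.
Then v_1 = N · v_2 = (-1, -1, -1, -1, -1)ᵀ.

Sanity check: (A − (-2)·I) v_1 = (0, 0, 0, 0, 0)ᵀ = 0. ✓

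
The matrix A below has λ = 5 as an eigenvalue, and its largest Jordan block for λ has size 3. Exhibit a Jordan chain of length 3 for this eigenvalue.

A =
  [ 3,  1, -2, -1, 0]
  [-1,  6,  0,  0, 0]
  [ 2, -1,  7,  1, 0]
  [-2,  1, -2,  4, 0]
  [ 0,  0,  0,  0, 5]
A Jordan chain for λ = 5 of length 3:
v_1 = (1, 1, -1, 1, 0)ᵀ
v_2 = (-2, -1, 2, -2, 0)ᵀ
v_3 = (1, 0, 0, 0, 0)ᵀ

Let N = A − (5)·I. We want v_3 with N^3 v_3 = 0 but N^2 v_3 ≠ 0; then v_{j-1} := N · v_j for j = 3, …, 2.

Pick v_3 = (1, 0, 0, 0, 0)ᵀ.
Then v_2 = N · v_3 = (-2, -1, 2, -2, 0)ᵀ.
Then v_1 = N · v_2 = (1, 1, -1, 1, 0)ᵀ.

Sanity check: (A − (5)·I) v_1 = (0, 0, 0, 0, 0)ᵀ = 0. ✓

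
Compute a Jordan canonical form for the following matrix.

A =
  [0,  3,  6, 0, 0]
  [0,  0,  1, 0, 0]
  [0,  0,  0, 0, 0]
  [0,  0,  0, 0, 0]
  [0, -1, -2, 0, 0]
J_3(0) ⊕ J_1(0) ⊕ J_1(0)

The characteristic polynomial is
  det(x·I − A) = x^5

Eigenvalues and multiplicities (the geometric multiplicity of λ is n − rank(A − λI), which equals the number of Jordan blocks for λ):
  λ = 0: algebraic multiplicity = 5, geometric multiplicity = 3

Determining the block sizes for each eigenvalue:
  λ = 0: with am = 5 and gm = 3, the partition is not yet determined (e.g. several partitions of 5 into 3 parts exist). Let N = A − (0)·I. Computing rank(N^1) = 2, rank(N^2) = 1, rank(N^3) = 0; the number of blocks of size ≥ j is rank(N^{j−1}) − rank(N^j), giving [3, 1, 1]. So we have 1 block(s) of size 3, 2 block(s) of size 1 → block sizes [3, 1, 1]

Assembling the blocks gives a Jordan form
J =
  [0, 1, 0, 0, 0]
  [0, 0, 1, 0, 0]
  [0, 0, 0, 0, 0]
  [0, 0, 0, 0, 0]
  [0, 0, 0, 0, 0]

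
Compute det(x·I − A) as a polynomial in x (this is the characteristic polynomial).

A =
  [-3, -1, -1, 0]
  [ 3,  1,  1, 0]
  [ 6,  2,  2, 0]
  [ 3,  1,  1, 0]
x^4

Expanding det(x·I − A) (e.g. by cofactor expansion or by noting that A is similar to its Jordan form J, which has the same characteristic polynomial as A) gives
  χ_A(x) = x^4
which factors as x^4. The eigenvalues (with algebraic multiplicities) are λ = 0 with multiplicity 4.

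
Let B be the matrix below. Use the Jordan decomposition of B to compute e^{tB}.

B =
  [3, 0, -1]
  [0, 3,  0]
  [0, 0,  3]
e^{tB} =
  [exp(3*t), 0, -t*exp(3*t)]
  [0, exp(3*t), 0]
  [0, 0, exp(3*t)]

Strategy: write B = P · J · P⁻¹ where J is a Jordan canonical form, so e^{tB} = P · e^{tJ} · P⁻¹, and e^{tJ} can be computed block-by-block.

B has Jordan form
J =
  [3, 1, 0]
  [0, 3, 0]
  [0, 0, 3]
(up to reordering of blocks).

Per-block formulas:
  For a 2×2 Jordan block J_2(3): exp(t · J_2(3)) = e^(3t)·(I + t·N), where N is the 2×2 nilpotent shift.
  For a 1×1 block at λ = 3: exp(t · [3]) = [e^(3t)].

After assembling e^{tJ} and conjugating by P, we get:

e^{tB} =
  [exp(3*t), 0, -t*exp(3*t)]
  [0, exp(3*t), 0]
  [0, 0, exp(3*t)]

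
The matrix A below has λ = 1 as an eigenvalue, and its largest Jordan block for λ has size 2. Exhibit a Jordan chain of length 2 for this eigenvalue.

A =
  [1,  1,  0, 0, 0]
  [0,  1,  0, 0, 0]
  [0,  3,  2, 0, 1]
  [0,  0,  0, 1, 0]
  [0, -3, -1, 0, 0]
A Jordan chain for λ = 1 of length 2:
v_1 = (1, 0, 3, 0, -3)ᵀ
v_2 = (0, 1, 0, 0, 0)ᵀ

Let N = A − (1)·I. We want v_2 with N^2 v_2 = 0 but N^1 v_2 ≠ 0; then v_{j-1} := N · v_j for j = 2, …, 2.

Pick v_2 = (0, 1, 0, 0, 0)ᵀ.
Then v_1 = N · v_2 = (1, 0, 3, 0, -3)ᵀ.

Sanity check: (A − (1)·I) v_1 = (0, 0, 0, 0, 0)ᵀ = 0. ✓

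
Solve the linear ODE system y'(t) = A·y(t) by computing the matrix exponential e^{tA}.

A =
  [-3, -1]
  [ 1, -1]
e^{tA} =
  [-t*exp(-2*t) + exp(-2*t), -t*exp(-2*t)]
  [t*exp(-2*t), t*exp(-2*t) + exp(-2*t)]

Strategy: write A = P · J · P⁻¹ where J is a Jordan canonical form, so e^{tA} = P · e^{tJ} · P⁻¹, and e^{tJ} can be computed block-by-block.

A has Jordan form
J =
  [-2,  1]
  [ 0, -2]
(up to reordering of blocks).

Per-block formulas:
  For a 2×2 Jordan block J_2(-2): exp(t · J_2(-2)) = e^(-2t)·(I + t·N), where N is the 2×2 nilpotent shift.

After assembling e^{tJ} and conjugating by P, we get:

e^{tA} =
  [-t*exp(-2*t) + exp(-2*t), -t*exp(-2*t)]
  [t*exp(-2*t), t*exp(-2*t) + exp(-2*t)]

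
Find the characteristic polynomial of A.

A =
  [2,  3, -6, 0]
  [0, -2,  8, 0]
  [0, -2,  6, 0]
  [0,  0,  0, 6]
x^4 - 12*x^3 + 48*x^2 - 80*x + 48

Expanding det(x·I − A) (e.g. by cofactor expansion or by noting that A is similar to its Jordan form J, which has the same characteristic polynomial as A) gives
  χ_A(x) = x^4 - 12*x^3 + 48*x^2 - 80*x + 48
which factors as (x - 6)*(x - 2)^3. The eigenvalues (with algebraic multiplicities) are λ = 2 with multiplicity 3, λ = 6 with multiplicity 1.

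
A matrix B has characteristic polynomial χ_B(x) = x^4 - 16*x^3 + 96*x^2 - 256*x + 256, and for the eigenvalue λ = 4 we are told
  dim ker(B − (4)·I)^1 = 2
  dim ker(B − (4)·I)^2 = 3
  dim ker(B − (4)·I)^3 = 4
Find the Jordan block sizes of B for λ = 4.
Block sizes for λ = 4: [3, 1]

From the dimensions of kernels of powers, the number of Jordan blocks of size at least j is d_j − d_{j−1} where d_j = dim ker(N^j) (with d_0 = 0). Computing the differences gives [2, 1, 1].
The number of blocks of size exactly k is (#blocks of size ≥ k) − (#blocks of size ≥ k + 1), so the partition is: 1 block(s) of size 1, 1 block(s) of size 3.
In nonincreasing order the block sizes are [3, 1].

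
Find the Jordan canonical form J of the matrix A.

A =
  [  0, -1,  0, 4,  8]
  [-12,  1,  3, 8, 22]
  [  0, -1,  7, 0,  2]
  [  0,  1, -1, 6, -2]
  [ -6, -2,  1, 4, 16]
J_3(6) ⊕ J_1(6) ⊕ J_1(6)

The characteristic polynomial is
  det(x·I − A) = x^5 - 30*x^4 + 360*x^3 - 2160*x^2 + 6480*x - 7776 = (x - 6)^5

Eigenvalues and multiplicities (the geometric multiplicity of λ is n − rank(A − λI), which equals the number of Jordan blocks for λ):
  λ = 6: algebraic multiplicity = 5, geometric multiplicity = 3

Determining the block sizes for each eigenvalue:
  λ = 6: with am = 5 and gm = 3, the partition is not yet determined (e.g. several partitions of 5 into 3 parts exist). Let N = A − (6)·I. Computing rank(N^1) = 2, rank(N^2) = 1, rank(N^3) = 0; the number of blocks of size ≥ j is rank(N^{j−1}) − rank(N^j), giving [3, 1, 1]. So we have 1 block(s) of size 3, 2 block(s) of size 1 → block sizes [3, 1, 1]

Assembling the blocks gives a Jordan form
J =
  [6, 1, 0, 0, 0]
  [0, 6, 1, 0, 0]
  [0, 0, 6, 0, 0]
  [0, 0, 0, 6, 0]
  [0, 0, 0, 0, 6]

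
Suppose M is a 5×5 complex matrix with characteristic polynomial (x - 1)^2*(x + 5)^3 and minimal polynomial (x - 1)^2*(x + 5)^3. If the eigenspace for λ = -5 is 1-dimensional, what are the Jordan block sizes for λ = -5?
Block sizes for λ = -5: [3]

Step 1 — from the characteristic polynomial, algebraic multiplicity of λ = -5 is 3. From dim ker(M − (-5)·I) = 1, there are exactly 1 Jordan blocks for λ = -5.
Step 2 — from the minimal polynomial, the factor (x + 5)^3 tells us the largest block for λ = -5 has size 3.
Step 3 — with total size 3, 1 blocks, and largest block 3, the block sizes (in nonincreasing order) are [3].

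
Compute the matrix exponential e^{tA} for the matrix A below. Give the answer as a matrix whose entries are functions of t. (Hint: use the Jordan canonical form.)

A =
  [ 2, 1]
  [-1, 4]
e^{tA} =
  [-t*exp(3*t) + exp(3*t), t*exp(3*t)]
  [-t*exp(3*t), t*exp(3*t) + exp(3*t)]

Strategy: write A = P · J · P⁻¹ where J is a Jordan canonical form, so e^{tA} = P · e^{tJ} · P⁻¹, and e^{tJ} can be computed block-by-block.

A has Jordan form
J =
  [3, 1]
  [0, 3]
(up to reordering of blocks).

Per-block formulas:
  For a 2×2 Jordan block J_2(3): exp(t · J_2(3)) = e^(3t)·(I + t·N), where N is the 2×2 nilpotent shift.

After assembling e^{tJ} and conjugating by P, we get:

e^{tA} =
  [-t*exp(3*t) + exp(3*t), t*exp(3*t)]
  [-t*exp(3*t), t*exp(3*t) + exp(3*t)]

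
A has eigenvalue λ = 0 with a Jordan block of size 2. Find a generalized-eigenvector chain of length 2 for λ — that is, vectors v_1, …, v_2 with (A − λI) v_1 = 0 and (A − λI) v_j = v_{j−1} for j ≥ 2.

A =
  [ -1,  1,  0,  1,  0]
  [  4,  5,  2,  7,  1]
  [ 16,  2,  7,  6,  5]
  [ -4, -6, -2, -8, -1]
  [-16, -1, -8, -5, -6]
A Jordan chain for λ = 0 of length 2:
v_1 = (0, -2, -4, 2, 4)ᵀ
v_2 = (0, 1, 0, -1, 0)ᵀ

Let N = A − (0)·I. We want v_2 with N^2 v_2 = 0 but N^1 v_2 ≠ 0; then v_{j-1} := N · v_j for j = 2, …, 2.

Pick v_2 = (0, 1, 0, -1, 0)ᵀ.
Then v_1 = N · v_2 = (0, -2, -4, 2, 4)ᵀ.

Sanity check: (A − (0)·I) v_1 = (0, 0, 0, 0, 0)ᵀ = 0. ✓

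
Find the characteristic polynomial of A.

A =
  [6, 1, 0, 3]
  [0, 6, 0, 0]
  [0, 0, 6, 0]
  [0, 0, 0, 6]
x^4 - 24*x^3 + 216*x^2 - 864*x + 1296

Expanding det(x·I − A) (e.g. by cofactor expansion or by noting that A is similar to its Jordan form J, which has the same characteristic polynomial as A) gives
  χ_A(x) = x^4 - 24*x^3 + 216*x^2 - 864*x + 1296
which factors as (x - 6)^4. The eigenvalues (with algebraic multiplicities) are λ = 6 with multiplicity 4.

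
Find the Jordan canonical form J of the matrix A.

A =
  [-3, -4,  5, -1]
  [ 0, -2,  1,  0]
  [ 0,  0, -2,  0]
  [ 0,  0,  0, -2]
J_1(-3) ⊕ J_2(-2) ⊕ J_1(-2)

The characteristic polynomial is
  det(x·I − A) = x^4 + 9*x^3 + 30*x^2 + 44*x + 24 = (x + 2)^3*(x + 3)

Eigenvalues and multiplicities (the geometric multiplicity of λ is n − rank(A − λI), which equals the number of Jordan blocks for λ):
  λ = -3: algebraic multiplicity = 1, geometric multiplicity = 1
  λ = -2: algebraic multiplicity = 3, geometric multiplicity = 2

Determining the block sizes for each eigenvalue:
  λ = -3: one block (gm = 1), so the single block has size am = 1 → block sizes [1]
  λ = -2: 2 blocks summing to 3 forces exactly one block of size 2 and the rest size 1 → block sizes [2, 1]

Assembling the blocks gives a Jordan form
J =
  [-3,  0,  0,  0]
  [ 0, -2,  1,  0]
  [ 0,  0, -2,  0]
  [ 0,  0,  0, -2]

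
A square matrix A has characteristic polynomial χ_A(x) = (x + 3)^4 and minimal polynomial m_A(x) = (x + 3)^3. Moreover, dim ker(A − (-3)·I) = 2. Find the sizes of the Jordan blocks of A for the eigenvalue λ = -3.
Block sizes for λ = -3: [3, 1]

Step 1 — from the characteristic polynomial, algebraic multiplicity of λ = -3 is 4. From dim ker(A − (-3)·I) = 2, there are exactly 2 Jordan blocks for λ = -3.
Step 2 — from the minimal polynomial, the factor (x + 3)^3 tells us the largest block for λ = -3 has size 3.
Step 3 — with total size 4, 2 blocks, and largest block 3, the block sizes (in nonincreasing order) are [3, 1].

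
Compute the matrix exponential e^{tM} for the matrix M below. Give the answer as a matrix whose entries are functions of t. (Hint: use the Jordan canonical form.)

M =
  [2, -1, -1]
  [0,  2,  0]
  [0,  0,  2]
e^{tM} =
  [exp(2*t), -t*exp(2*t), -t*exp(2*t)]
  [0, exp(2*t), 0]
  [0, 0, exp(2*t)]

Strategy: write M = P · J · P⁻¹ where J is a Jordan canonical form, so e^{tM} = P · e^{tJ} · P⁻¹, and e^{tJ} can be computed block-by-block.

M has Jordan form
J =
  [2, 1, 0]
  [0, 2, 0]
  [0, 0, 2]
(up to reordering of blocks).

Per-block formulas:
  For a 1×1 block at λ = 2: exp(t · [2]) = [e^(2t)].
  For a 2×2 Jordan block J_2(2): exp(t · J_2(2)) = e^(2t)·(I + t·N), where N is the 2×2 nilpotent shift.

After assembling e^{tJ} and conjugating by P, we get:

e^{tM} =
  [exp(2*t), -t*exp(2*t), -t*exp(2*t)]
  [0, exp(2*t), 0]
  [0, 0, exp(2*t)]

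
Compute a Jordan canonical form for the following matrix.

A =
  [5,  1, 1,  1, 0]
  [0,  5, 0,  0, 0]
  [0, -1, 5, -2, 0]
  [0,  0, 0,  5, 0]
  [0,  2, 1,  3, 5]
J_3(5) ⊕ J_1(5) ⊕ J_1(5)

The characteristic polynomial is
  det(x·I − A) = x^5 - 25*x^4 + 250*x^3 - 1250*x^2 + 3125*x - 3125 = (x - 5)^5

Eigenvalues and multiplicities (the geometric multiplicity of λ is n − rank(A − λI), which equals the number of Jordan blocks for λ):
  λ = 5: algebraic multiplicity = 5, geometric multiplicity = 3

Determining the block sizes for each eigenvalue:
  λ = 5: with am = 5 and gm = 3, the partition is not yet determined (e.g. several partitions of 5 into 3 parts exist). Let N = A − (5)·I. Computing rank(N^1) = 2, rank(N^2) = 1, rank(N^3) = 0; the number of blocks of size ≥ j is rank(N^{j−1}) − rank(N^j), giving [3, 1, 1]. So we have 1 block(s) of size 3, 2 block(s) of size 1 → block sizes [3, 1, 1]

Assembling the blocks gives a Jordan form
J =
  [5, 1, 0, 0, 0]
  [0, 5, 1, 0, 0]
  [0, 0, 5, 0, 0]
  [0, 0, 0, 5, 0]
  [0, 0, 0, 0, 5]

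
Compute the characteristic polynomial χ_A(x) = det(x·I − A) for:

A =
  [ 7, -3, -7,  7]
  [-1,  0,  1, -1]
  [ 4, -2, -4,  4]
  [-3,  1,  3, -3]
x^4

Expanding det(x·I − A) (e.g. by cofactor expansion or by noting that A is similar to its Jordan form J, which has the same characteristic polynomial as A) gives
  χ_A(x) = x^4
which factors as x^4. The eigenvalues (with algebraic multiplicities) are λ = 0 with multiplicity 4.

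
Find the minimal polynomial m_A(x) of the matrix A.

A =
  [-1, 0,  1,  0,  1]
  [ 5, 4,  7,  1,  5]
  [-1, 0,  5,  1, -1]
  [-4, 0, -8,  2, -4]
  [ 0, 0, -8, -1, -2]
x^4 - 4*x^3 - 12*x^2 + 32*x + 64

The characteristic polynomial is χ_A(x) = (x - 4)^3*(x + 2)^2, so the eigenvalues are known. The minimal polynomial is
  m_A(x) = Π_λ (x − λ)^{k_λ}
where k_λ is the size of the *largest* Jordan block for λ (equivalently, the smallest k with (A − λI)^k v = 0 for every generalised eigenvector v of λ).

  λ = -2: largest Jordan block has size 2, contributing (x + 2)^2
  λ = 4: largest Jordan block has size 2, contributing (x − 4)^2

So m_A(x) = (x - 4)^2*(x + 2)^2 = x^4 - 4*x^3 - 12*x^2 + 32*x + 64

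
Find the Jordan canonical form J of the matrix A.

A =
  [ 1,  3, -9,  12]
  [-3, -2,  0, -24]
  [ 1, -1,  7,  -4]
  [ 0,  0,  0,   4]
J_2(1) ⊕ J_1(4) ⊕ J_1(4)

The characteristic polynomial is
  det(x·I − A) = x^4 - 10*x^3 + 33*x^2 - 40*x + 16 = (x - 4)^2*(x - 1)^2

Eigenvalues and multiplicities (the geometric multiplicity of λ is n − rank(A − λI), which equals the number of Jordan blocks for λ):
  λ = 1: algebraic multiplicity = 2, geometric multiplicity = 1
  λ = 4: algebraic multiplicity = 2, geometric multiplicity = 2

Determining the block sizes for each eigenvalue:
  λ = 1: one block (gm = 1), so the single block has size am = 2 → block sizes [2]
  λ = 4: gm = am = 2, so every block has size 1 → block sizes [1, 1]

Assembling the blocks gives a Jordan form
J =
  [1, 1, 0, 0]
  [0, 1, 0, 0]
  [0, 0, 4, 0]
  [0, 0, 0, 4]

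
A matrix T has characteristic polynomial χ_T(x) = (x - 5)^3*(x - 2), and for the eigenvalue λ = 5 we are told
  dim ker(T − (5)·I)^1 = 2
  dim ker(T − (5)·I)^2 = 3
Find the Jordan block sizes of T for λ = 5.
Block sizes for λ = 5: [2, 1]

From the dimensions of kernels of powers, the number of Jordan blocks of size at least j is d_j − d_{j−1} where d_j = dim ker(N^j) (with d_0 = 0). Computing the differences gives [2, 1].
The number of blocks of size exactly k is (#blocks of size ≥ k) − (#blocks of size ≥ k + 1), so the partition is: 1 block(s) of size 1, 1 block(s) of size 2.
In nonincreasing order the block sizes are [2, 1].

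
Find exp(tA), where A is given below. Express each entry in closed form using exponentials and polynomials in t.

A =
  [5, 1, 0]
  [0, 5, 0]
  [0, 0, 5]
e^{tA} =
  [exp(5*t), t*exp(5*t), 0]
  [0, exp(5*t), 0]
  [0, 0, exp(5*t)]

Strategy: write A = P · J · P⁻¹ where J is a Jordan canonical form, so e^{tA} = P · e^{tJ} · P⁻¹, and e^{tJ} can be computed block-by-block.

A has Jordan form
J =
  [5, 1, 0]
  [0, 5, 0]
  [0, 0, 5]
(up to reordering of blocks).

Per-block formulas:
  For a 2×2 Jordan block J_2(5): exp(t · J_2(5)) = e^(5t)·(I + t·N), where N is the 2×2 nilpotent shift.
  For a 1×1 block at λ = 5: exp(t · [5]) = [e^(5t)].

After assembling e^{tJ} and conjugating by P, we get:

e^{tA} =
  [exp(5*t), t*exp(5*t), 0]
  [0, exp(5*t), 0]
  [0, 0, exp(5*t)]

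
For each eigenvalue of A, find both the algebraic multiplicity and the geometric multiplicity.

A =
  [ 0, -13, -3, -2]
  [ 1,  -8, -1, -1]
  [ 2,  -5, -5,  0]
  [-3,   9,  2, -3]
λ = -4: alg = 4, geom = 2

Step 1 — factor the characteristic polynomial to read off the algebraic multiplicities:
  χ_A(x) = (x + 4)^4

Step 2 — compute geometric multiplicities via the rank-nullity identity g(λ) = n − rank(A − λI):
  rank(A − (-4)·I) = 2, so dim ker(A − (-4)·I) = n − 2 = 2

Summary:
  λ = -4: algebraic multiplicity = 4, geometric multiplicity = 2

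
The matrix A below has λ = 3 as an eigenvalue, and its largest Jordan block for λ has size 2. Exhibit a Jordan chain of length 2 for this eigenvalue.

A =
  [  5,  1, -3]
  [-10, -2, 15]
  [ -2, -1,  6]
A Jordan chain for λ = 3 of length 2:
v_1 = (2, -10, -2)ᵀ
v_2 = (1, 0, 0)ᵀ

Let N = A − (3)·I. We want v_2 with N^2 v_2 = 0 but N^1 v_2 ≠ 0; then v_{j-1} := N · v_j for j = 2, …, 2.

Pick v_2 = (1, 0, 0)ᵀ.
Then v_1 = N · v_2 = (2, -10, -2)ᵀ.

Sanity check: (A − (3)·I) v_1 = (0, 0, 0)ᵀ = 0. ✓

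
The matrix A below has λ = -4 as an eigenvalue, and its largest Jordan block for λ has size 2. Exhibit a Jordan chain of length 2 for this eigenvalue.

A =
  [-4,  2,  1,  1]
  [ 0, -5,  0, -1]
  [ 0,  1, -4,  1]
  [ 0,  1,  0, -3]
A Jordan chain for λ = -4 of length 2:
v_1 = (2, -1, 1, 1)ᵀ
v_2 = (0, 1, 0, 0)ᵀ

Let N = A − (-4)·I. We want v_2 with N^2 v_2 = 0 but N^1 v_2 ≠ 0; then v_{j-1} := N · v_j for j = 2, …, 2.

Pick v_2 = (0, 1, 0, 0)ᵀ.
Then v_1 = N · v_2 = (2, -1, 1, 1)ᵀ.

Sanity check: (A − (-4)·I) v_1 = (0, 0, 0, 0)ᵀ = 0. ✓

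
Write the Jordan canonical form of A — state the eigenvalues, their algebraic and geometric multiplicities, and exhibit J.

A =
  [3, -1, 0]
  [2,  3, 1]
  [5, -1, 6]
J_3(4)

The characteristic polynomial is
  det(x·I − A) = x^3 - 12*x^2 + 48*x - 64 = (x - 4)^3

Eigenvalues and multiplicities (the geometric multiplicity of λ is n − rank(A − λI), which equals the number of Jordan blocks for λ):
  λ = 4: algebraic multiplicity = 3, geometric multiplicity = 1

Determining the block sizes for each eigenvalue:
  λ = 4: one block (gm = 1), so the single block has size am = 3 → block sizes [3]

Assembling the blocks gives a Jordan form
J =
  [4, 1, 0]
  [0, 4, 1]
  [0, 0, 4]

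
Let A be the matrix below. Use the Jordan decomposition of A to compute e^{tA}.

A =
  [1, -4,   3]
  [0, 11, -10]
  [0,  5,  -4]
e^{tA} =
  [exp(t), t*exp(t) - exp(6*t) + exp(t), -2*t*exp(t) + exp(6*t) - exp(t)]
  [0, 2*exp(6*t) - exp(t), -2*exp(6*t) + 2*exp(t)]
  [0, exp(6*t) - exp(t), -exp(6*t) + 2*exp(t)]

Strategy: write A = P · J · P⁻¹ where J is a Jordan canonical form, so e^{tA} = P · e^{tJ} · P⁻¹, and e^{tJ} can be computed block-by-block.

A has Jordan form
J =
  [1, 1, 0]
  [0, 1, 0]
  [0, 0, 6]
(up to reordering of blocks).

Per-block formulas:
  For a 1×1 block at λ = 6: exp(t · [6]) = [e^(6t)].
  For a 2×2 Jordan block J_2(1): exp(t · J_2(1)) = e^(1t)·(I + t·N), where N is the 2×2 nilpotent shift.

After assembling e^{tJ} and conjugating by P, we get:

e^{tA} =
  [exp(t), t*exp(t) - exp(6*t) + exp(t), -2*t*exp(t) + exp(6*t) - exp(t)]
  [0, 2*exp(6*t) - exp(t), -2*exp(6*t) + 2*exp(t)]
  [0, exp(6*t) - exp(t), -exp(6*t) + 2*exp(t)]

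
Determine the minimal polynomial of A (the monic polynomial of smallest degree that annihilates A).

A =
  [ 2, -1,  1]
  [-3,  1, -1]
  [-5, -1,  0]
x^3 - 3*x^2 + 3*x - 1

The characteristic polynomial is χ_A(x) = (x - 1)^3, so the eigenvalues are known. The minimal polynomial is
  m_A(x) = Π_λ (x − λ)^{k_λ}
where k_λ is the size of the *largest* Jordan block for λ (equivalently, the smallest k with (A − λI)^k v = 0 for every generalised eigenvector v of λ).

  λ = 1: largest Jordan block has size 3, contributing (x − 1)^3

So m_A(x) = (x - 1)^3 = x^3 - 3*x^2 + 3*x - 1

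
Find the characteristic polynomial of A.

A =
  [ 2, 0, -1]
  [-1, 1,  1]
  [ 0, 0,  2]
x^3 - 5*x^2 + 8*x - 4

Expanding det(x·I − A) (e.g. by cofactor expansion or by noting that A is similar to its Jordan form J, which has the same characteristic polynomial as A) gives
  χ_A(x) = x^3 - 5*x^2 + 8*x - 4
which factors as (x - 2)^2*(x - 1). The eigenvalues (with algebraic multiplicities) are λ = 1 with multiplicity 1, λ = 2 with multiplicity 2.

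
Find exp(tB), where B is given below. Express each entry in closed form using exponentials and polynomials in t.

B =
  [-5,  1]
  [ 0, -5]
e^{tB} =
  [exp(-5*t), t*exp(-5*t)]
  [0, exp(-5*t)]

Strategy: write B = P · J · P⁻¹ where J is a Jordan canonical form, so e^{tB} = P · e^{tJ} · P⁻¹, and e^{tJ} can be computed block-by-block.

B has Jordan form
J =
  [-5,  1]
  [ 0, -5]
(up to reordering of blocks).

Per-block formulas:
  For a 2×2 Jordan block J_2(-5): exp(t · J_2(-5)) = e^(-5t)·(I + t·N), where N is the 2×2 nilpotent shift.

After assembling e^{tJ} and conjugating by P, we get:

e^{tB} =
  [exp(-5*t), t*exp(-5*t)]
  [0, exp(-5*t)]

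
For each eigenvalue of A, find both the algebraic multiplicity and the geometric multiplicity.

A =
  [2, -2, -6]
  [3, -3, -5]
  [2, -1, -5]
λ = -2: alg = 3, geom = 1

Step 1 — factor the characteristic polynomial to read off the algebraic multiplicities:
  χ_A(x) = (x + 2)^3

Step 2 — compute geometric multiplicities via the rank-nullity identity g(λ) = n − rank(A − λI):
  rank(A − (-2)·I) = 2, so dim ker(A − (-2)·I) = n − 2 = 1

Summary:
  λ = -2: algebraic multiplicity = 3, geometric multiplicity = 1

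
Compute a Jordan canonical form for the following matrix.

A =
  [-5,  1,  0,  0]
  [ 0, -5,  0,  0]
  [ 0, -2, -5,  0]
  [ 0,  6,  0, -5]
J_2(-5) ⊕ J_1(-5) ⊕ J_1(-5)

The characteristic polynomial is
  det(x·I − A) = x^4 + 20*x^3 + 150*x^2 + 500*x + 625 = (x + 5)^4

Eigenvalues and multiplicities (the geometric multiplicity of λ is n − rank(A − λI), which equals the number of Jordan blocks for λ):
  λ = -5: algebraic multiplicity = 4, geometric multiplicity = 3

Determining the block sizes for each eigenvalue:
  λ = -5: 3 blocks summing to 4 forces exactly one block of size 2 and the rest size 1 → block sizes [2, 1, 1]

Assembling the blocks gives a Jordan form
J =
  [-5,  1,  0,  0]
  [ 0, -5,  0,  0]
  [ 0,  0, -5,  0]
  [ 0,  0,  0, -5]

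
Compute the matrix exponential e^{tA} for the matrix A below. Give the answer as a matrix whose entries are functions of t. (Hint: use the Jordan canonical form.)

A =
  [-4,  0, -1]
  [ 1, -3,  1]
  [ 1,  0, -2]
e^{tA} =
  [-t*exp(-3*t) + exp(-3*t), 0, -t*exp(-3*t)]
  [t*exp(-3*t), exp(-3*t), t*exp(-3*t)]
  [t*exp(-3*t), 0, t*exp(-3*t) + exp(-3*t)]

Strategy: write A = P · J · P⁻¹ where J is a Jordan canonical form, so e^{tA} = P · e^{tJ} · P⁻¹, and e^{tJ} can be computed block-by-block.

A has Jordan form
J =
  [-3,  1,  0]
  [ 0, -3,  0]
  [ 0,  0, -3]
(up to reordering of blocks).

Per-block formulas:
  For a 1×1 block at λ = -3: exp(t · [-3]) = [e^(-3t)].
  For a 2×2 Jordan block J_2(-3): exp(t · J_2(-3)) = e^(-3t)·(I + t·N), where N is the 2×2 nilpotent shift.

After assembling e^{tJ} and conjugating by P, we get:

e^{tA} =
  [-t*exp(-3*t) + exp(-3*t), 0, -t*exp(-3*t)]
  [t*exp(-3*t), exp(-3*t), t*exp(-3*t)]
  [t*exp(-3*t), 0, t*exp(-3*t) + exp(-3*t)]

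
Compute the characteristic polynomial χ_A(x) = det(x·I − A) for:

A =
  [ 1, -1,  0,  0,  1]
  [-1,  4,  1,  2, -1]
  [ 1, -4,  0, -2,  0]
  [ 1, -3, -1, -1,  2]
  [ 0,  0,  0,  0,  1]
x^5 - 5*x^4 + 10*x^3 - 10*x^2 + 5*x - 1

Expanding det(x·I − A) (e.g. by cofactor expansion or by noting that A is similar to its Jordan form J, which has the same characteristic polynomial as A) gives
  χ_A(x) = x^5 - 5*x^4 + 10*x^3 - 10*x^2 + 5*x - 1
which factors as (x - 1)^5. The eigenvalues (with algebraic multiplicities) are λ = 1 with multiplicity 5.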